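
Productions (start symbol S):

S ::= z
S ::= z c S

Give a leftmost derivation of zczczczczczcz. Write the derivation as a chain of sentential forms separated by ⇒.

S ⇒ zcS ⇒ zczcS ⇒ zczczcS ⇒ zczczczcS ⇒ zczczczczcS ⇒ zczczczczczcS ⇒ zczczczczczcz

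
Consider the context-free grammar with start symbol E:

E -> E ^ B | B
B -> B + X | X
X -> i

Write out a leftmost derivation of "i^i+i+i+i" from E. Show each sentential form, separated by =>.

E => E^B   [E -> E ^ B]
E^B => B^B   [E -> B]
B^B => X^B   [B -> X]
X^B => i^B   [X -> i]
i^B => i^B+X   [B -> B + X]
i^B+X => i^B+X+X   [B -> B + X]
i^B+X+X => i^B+X+X+X   [B -> B + X]
i^B+X+X+X => i^X+X+X+X   [B -> X]
i^X+X+X+X => i^i+X+X+X   [X -> i]
i^i+X+X+X => i^i+i+X+X   [X -> i]
i^i+i+X+X => i^i+i+i+X   [X -> i]
i^i+i+i+X => i^i+i+i+i   [X -> i]

E=>E^B=>B^B=>X^B=>i^B=>i^B+X=>i^B+X+X=>i^B+X+X+X=>i^X+X+X+X=>i^i+X+X+X=>i^i+i+X+X=>i^i+i+i+X=>i^i+i+i+i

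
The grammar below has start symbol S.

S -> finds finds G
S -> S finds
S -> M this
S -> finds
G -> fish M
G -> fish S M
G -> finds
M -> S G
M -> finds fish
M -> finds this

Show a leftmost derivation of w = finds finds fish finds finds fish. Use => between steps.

S => finds finds G   [S -> finds finds G]
finds finds G => finds finds fish S M   [G -> fish S M]
finds finds fish S M => finds finds fish finds M   [S -> finds]
finds finds fish finds M => finds finds fish finds finds fish   [M -> finds fish]

S => finds finds G => finds finds fish S M => finds finds fish finds M => finds finds fish finds finds fish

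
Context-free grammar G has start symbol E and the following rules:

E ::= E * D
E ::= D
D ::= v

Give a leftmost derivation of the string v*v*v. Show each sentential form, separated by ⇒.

E ⇒ E*D ⇒ E*D*D ⇒ D*D*D ⇒ v*D*D ⇒ v*v*D ⇒ v*v*v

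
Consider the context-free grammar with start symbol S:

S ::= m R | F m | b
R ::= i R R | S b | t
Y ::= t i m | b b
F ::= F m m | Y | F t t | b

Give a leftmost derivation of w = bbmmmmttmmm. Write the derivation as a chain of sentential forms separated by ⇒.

S⇒Fm⇒Fmmm⇒Fttmmm⇒Fmmttmmm⇒Fmmmmttmmm⇒Ymmmmttmmm⇒bbmmmmttmmm

S ⇒ Fm   [S ::= F m]
Fm ⇒ Fmmm   [F ::= F m m]
Fmmm ⇒ Fttmmm   [F ::= F t t]
Fttmmm ⇒ Fmmttmmm   [F ::= F m m]
Fmmttmmm ⇒ Fmmmmttmmm   [F ::= F m m]
Fmmmmttmmm ⇒ Ymmmmttmmm   [F ::= Y]
Ymmmmttmmm ⇒ bbmmmmttmmm   [Y ::= b b]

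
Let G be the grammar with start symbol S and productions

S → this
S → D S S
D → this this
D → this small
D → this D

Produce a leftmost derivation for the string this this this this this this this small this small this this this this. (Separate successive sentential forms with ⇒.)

S ⇒ D S S ⇒ this D S S ⇒ this this this S S ⇒ this this this D S S S ⇒ this this this this D S S S ⇒ this this this this this D S S S ⇒ this this this this this this D S S S ⇒ this this this this this this this small S S S ⇒ this this this this this this this small D S S S S ⇒ this this this this this this this small this small S S S S ⇒ this this this this this this this small this small this S S S ⇒ this this this this this this this small this small this this S S ⇒ this this this this this this this small this small this this this S ⇒ this this this this this this this small this small this this this this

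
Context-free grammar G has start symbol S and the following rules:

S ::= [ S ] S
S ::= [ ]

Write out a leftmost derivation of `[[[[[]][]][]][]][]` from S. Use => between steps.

S => [S]S => [[S]S]S => [[[S]S]S]S => [[[[S]S]S]S]S => [[[[[]]S]S]S]S => [[[[[]][]]S]S]S => [[[[[]][]][]]S]S => [[[[[]][]][]][]]S => [[[[[]][]][]][]][]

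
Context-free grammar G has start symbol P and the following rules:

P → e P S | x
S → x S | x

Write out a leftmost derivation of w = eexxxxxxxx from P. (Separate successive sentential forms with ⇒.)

P ⇒ ePS ⇒ eePSS ⇒ eexSS ⇒ eexxSS ⇒ eexxxSS ⇒ eexxxxSS ⇒ eexxxxxS ⇒ eexxxxxxS ⇒ eexxxxxxxS ⇒ eexxxxxxxx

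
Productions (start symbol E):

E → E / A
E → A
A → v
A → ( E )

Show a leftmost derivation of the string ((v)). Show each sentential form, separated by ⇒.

E ⇒ A ⇒ (E) ⇒ (A) ⇒ ((E)) ⇒ ((A)) ⇒ ((v))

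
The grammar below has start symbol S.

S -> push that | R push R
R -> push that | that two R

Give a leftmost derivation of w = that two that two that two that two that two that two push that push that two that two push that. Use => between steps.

S => R push R => that two R push R => that two that two R push R => that two that two that two R push R => that two that two that two that two R push R => that two that two that two that two that two R push R => that two that two that two that two that two that two R push R => that two that two that two that two that two that two push that push R => that two that two that two that two that two that two push that push that two R => that two that two that two that two that two that two push that push that two that two R => that two that two that two that two that two that two push that push that two that two push that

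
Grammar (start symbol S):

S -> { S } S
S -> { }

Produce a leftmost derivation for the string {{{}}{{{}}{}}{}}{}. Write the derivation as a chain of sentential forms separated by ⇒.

S ⇒ {S}S ⇒ {{S}S}S ⇒ {{{}}S}S ⇒ {{{}}{S}S}S ⇒ {{{}}{{S}S}S}S ⇒ {{{}}{{{}}S}S}S ⇒ {{{}}{{{}}{}}S}S ⇒ {{{}}{{{}}{}}{}}S ⇒ {{{}}{{{}}{}}{}}{}

S ⇒ {S}S   [S -> { S } S]
{S}S ⇒ {{S}S}S   [S -> { S } S]
{{S}S}S ⇒ {{{}}S}S   [S -> { }]
{{{}}S}S ⇒ {{{}}{S}S}S   [S -> { S } S]
{{{}}{S}S}S ⇒ {{{}}{{S}S}S}S   [S -> { S } S]
{{{}}{{S}S}S}S ⇒ {{{}}{{{}}S}S}S   [S -> { }]
{{{}}{{{}}S}S}S ⇒ {{{}}{{{}}{}}S}S   [S -> { }]
{{{}}{{{}}{}}S}S ⇒ {{{}}{{{}}{}}{}}S   [S -> { }]
{{{}}{{{}}{}}{}}S ⇒ {{{}}{{{}}{}}{}}{}   [S -> { }]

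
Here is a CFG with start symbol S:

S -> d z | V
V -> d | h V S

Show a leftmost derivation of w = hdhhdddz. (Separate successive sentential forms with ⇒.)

S ⇒ V ⇒ hVS ⇒ hdS ⇒ hdV ⇒ hdhVS ⇒ hdhhVSS ⇒ hdhhdSS ⇒ hdhhdVS ⇒ hdhhddS ⇒ hdhhdddz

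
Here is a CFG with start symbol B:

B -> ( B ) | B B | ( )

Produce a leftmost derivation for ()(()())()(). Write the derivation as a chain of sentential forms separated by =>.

B => BB   [B -> B B]
BB => ()B   [B -> ( )]
()B => ()BB   [B -> B B]
()BB => ()BBB   [B -> B B]
()BBB => ()(B)BB   [B -> ( B )]
()(B)BB => ()(BB)BB   [B -> B B]
()(BB)BB => ()(()B)BB   [B -> ( )]
()(()B)BB => ()(()())BB   [B -> ( )]
()(()())BB => ()(()())()B   [B -> ( )]
()(()())()B => ()(()())()()   [B -> ( )]

B=>BB=>()B=>()BB=>()BBB=>()(B)BB=>()(BB)BB=>()(()B)BB=>()(()())BB=>()(()())()B=>()(()())()()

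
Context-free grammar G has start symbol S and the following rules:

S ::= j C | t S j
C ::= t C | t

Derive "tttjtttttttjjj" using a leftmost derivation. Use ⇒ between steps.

S ⇒ tSj ⇒ ttSjj ⇒ tttSjjj ⇒ tttjCjjj ⇒ tttjtCjjj ⇒ tttjttCjjj ⇒ tttjtttCjjj ⇒ tttjttttCjjj ⇒ tttjtttttCjjj ⇒ tttjttttttCjjj ⇒ tttjtttttttjjj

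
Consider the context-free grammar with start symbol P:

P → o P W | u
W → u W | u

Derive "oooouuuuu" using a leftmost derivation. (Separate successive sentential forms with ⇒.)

P ⇒ oPW ⇒ ooPWW ⇒ oooPWWW ⇒ ooooPWWWW ⇒ oooouWWWW ⇒ oooouuWWW ⇒ oooouuuWW ⇒ oooouuuuW ⇒ oooouuuuu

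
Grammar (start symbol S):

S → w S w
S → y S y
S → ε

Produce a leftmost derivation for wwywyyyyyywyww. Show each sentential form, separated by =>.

S => wSw   [S → w S w]
wSw => wwSww   [S → w S w]
wwSww => wwySyww   [S → y S y]
wwySyww => wwywSwyww   [S → w S w]
wwywSwyww => wwywySywyww   [S → y S y]
wwywySywyww => wwywyySyywyww   [S → y S y]
wwywyySyywyww => wwywyyySyyywyww   [S → y S y]
wwywyyySyyywyww => wwywyyyyyywyww   [S → ε]

S => wSw => wwSww => wwySyww => wwywSwyww => wwywySywyww => wwywyySyywyww => wwywyyySyyywyww => wwywyyyyyywyww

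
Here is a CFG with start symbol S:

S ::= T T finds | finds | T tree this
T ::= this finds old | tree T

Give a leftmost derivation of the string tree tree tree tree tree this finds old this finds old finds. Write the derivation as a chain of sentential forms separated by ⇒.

S ⇒ T T finds ⇒ tree T T finds ⇒ tree tree T T finds ⇒ tree tree tree T T finds ⇒ tree tree tree tree T T finds ⇒ tree tree tree tree tree T T finds ⇒ tree tree tree tree tree this finds old T finds ⇒ tree tree tree tree tree this finds old this finds old finds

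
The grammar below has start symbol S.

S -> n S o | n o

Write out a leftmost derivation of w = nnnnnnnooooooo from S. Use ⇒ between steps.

S ⇒ nSo ⇒ nnSoo ⇒ nnnSooo ⇒ nnnnSoooo ⇒ nnnnnSooooo ⇒ nnnnnnSoooooo ⇒ nnnnnnnooooooo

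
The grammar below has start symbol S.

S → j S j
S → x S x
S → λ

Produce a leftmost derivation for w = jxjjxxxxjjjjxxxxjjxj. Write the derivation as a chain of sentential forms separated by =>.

S => jSj => jxSxj => jxjSjxj => jxjjSjjxj => jxjjxSxjjxj => jxjjxxSxxjjxj => jxjjxxxSxxxjjxj => jxjjxxxxSxxxxjjxj => jxjjxxxxjSjxxxxjjxj => jxjjxxxxjjSjjxxxxjjxj => jxjjxxxxjjjjxxxxjjxj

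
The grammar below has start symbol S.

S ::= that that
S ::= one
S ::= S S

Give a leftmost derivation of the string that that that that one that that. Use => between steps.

S => S S => S S S => that that S S => that that S S S => that that that that S S => that that that that one S => that that that that one that that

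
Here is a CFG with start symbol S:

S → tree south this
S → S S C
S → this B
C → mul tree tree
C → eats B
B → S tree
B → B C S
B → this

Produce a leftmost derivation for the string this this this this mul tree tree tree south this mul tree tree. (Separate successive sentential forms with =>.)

S => S S C   [S → S S C]
S S C => S S C S C   [S → S S C]
S S C S C => this B S C S C   [S → this B]
this B S C S C => this this S C S C   [B → this]
this this S C S C => this this this B C S C   [S → this B]
this this this B C S C => this this this this C S C   [B → this]
this this this this C S C => this this this this mul tree tree S C   [C → mul tree tree]
this this this this mul tree tree S C => this this this this mul tree tree tree south this C   [S → tree south this]
this this this this mul tree tree tree south this C => this this this this mul tree tree tree south this mul tree tree   [C → mul tree tree]

S => S S C => S S C S C => this B S C S C => this this S C S C => this this this B C S C => this this this this C S C => this this this this mul tree tree S C => this this this this mul tree tree tree south this C => this this this this mul tree tree tree south this mul tree tree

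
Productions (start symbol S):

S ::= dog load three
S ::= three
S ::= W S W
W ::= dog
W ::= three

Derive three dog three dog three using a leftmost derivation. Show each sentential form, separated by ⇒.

S ⇒ W S W ⇒ three S W ⇒ three W S W W ⇒ three dog S W W ⇒ three dog three W W ⇒ three dog three dog W ⇒ three dog three dog three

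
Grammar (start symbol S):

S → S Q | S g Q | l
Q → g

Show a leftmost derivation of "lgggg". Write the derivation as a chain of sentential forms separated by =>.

S => SgQ => SgQgQ => lgQgQ => lgggQ => lgggg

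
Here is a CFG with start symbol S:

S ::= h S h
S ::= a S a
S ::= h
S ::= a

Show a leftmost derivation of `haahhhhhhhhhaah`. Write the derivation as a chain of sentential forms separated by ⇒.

S ⇒ hSh ⇒ haSah ⇒ haaSaah ⇒ haahShaah ⇒ haahhShhaah ⇒ haahhhShhhaah ⇒ haahhhhShhhhaah ⇒ haahhhhhhhhhaah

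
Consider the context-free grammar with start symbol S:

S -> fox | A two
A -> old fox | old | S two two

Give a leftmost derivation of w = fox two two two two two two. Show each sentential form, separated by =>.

S => A two   [S -> A two]
A two => S two two two   [A -> S two two]
S two two two => A two two two two   [S -> A two]
A two two two two => S two two two two two two   [A -> S two two]
S two two two two two two => fox two two two two two two   [S -> fox]

S => A two => S two two two => A two two two two => S two two two two two two => fox two two two two two two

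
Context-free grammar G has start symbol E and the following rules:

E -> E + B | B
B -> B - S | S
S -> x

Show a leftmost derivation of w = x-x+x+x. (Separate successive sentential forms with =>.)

E=>E+B=>E+B+B=>B+B+B=>B-S+B+B=>S-S+B+B=>x-S+B+B=>x-x+B+B=>x-x+S+B=>x-x+x+B=>x-x+x+S=>x-x+x+x

E => E+B   [E -> E + B]
E+B => E+B+B   [E -> E + B]
E+B+B => B+B+B   [E -> B]
B+B+B => B-S+B+B   [B -> B - S]
B-S+B+B => S-S+B+B   [B -> S]
S-S+B+B => x-S+B+B   [S -> x]
x-S+B+B => x-x+B+B   [S -> x]
x-x+B+B => x-x+S+B   [B -> S]
x-x+S+B => x-x+x+B   [S -> x]
x-x+x+B => x-x+x+S   [B -> S]
x-x+x+S => x-x+x+x   [S -> x]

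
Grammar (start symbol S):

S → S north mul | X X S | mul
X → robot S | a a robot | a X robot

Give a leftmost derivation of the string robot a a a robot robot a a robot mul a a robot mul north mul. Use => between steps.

S => S north mul => X X S north mul => robot S X S north mul => robot X X S X S north mul => robot a X robot X S X S north mul => robot a a a robot robot X S X S north mul => robot a a a robot robot a a robot S X S north mul => robot a a a robot robot a a robot mul X S north mul => robot a a a robot robot a a robot mul a a robot S north mul => robot a a a robot robot a a robot mul a a robot mul north mul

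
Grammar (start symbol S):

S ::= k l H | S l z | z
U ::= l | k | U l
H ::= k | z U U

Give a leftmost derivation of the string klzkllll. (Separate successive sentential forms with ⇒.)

S ⇒ klH ⇒ klzUU ⇒ klzUlU ⇒ klzUllU ⇒ klzUlllU ⇒ klzklllU ⇒ klzkllll

S ⇒ klH   [S ::= k l H]
klH ⇒ klzUU   [H ::= z U U]
klzUU ⇒ klzUlU   [U ::= U l]
klzUlU ⇒ klzUllU   [U ::= U l]
klzUllU ⇒ klzUlllU   [U ::= U l]
klzUlllU ⇒ klzklllU   [U ::= k]
klzklllU ⇒ klzkllll   [U ::= l]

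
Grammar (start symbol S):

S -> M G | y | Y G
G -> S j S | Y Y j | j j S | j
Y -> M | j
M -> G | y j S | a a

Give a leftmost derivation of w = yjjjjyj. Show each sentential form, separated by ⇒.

S ⇒ YG ⇒ MG ⇒ yjSG ⇒ yjMGG ⇒ yjGGG ⇒ yjjGG ⇒ yjjjjSG ⇒ yjjjjyG ⇒ yjjjjyj

S ⇒ YG   [S -> Y G]
YG ⇒ MG   [Y -> M]
MG ⇒ yjSG   [M -> y j S]
yjSG ⇒ yjMGG   [S -> M G]
yjMGG ⇒ yjGGG   [M -> G]
yjGGG ⇒ yjjGG   [G -> j]
yjjGG ⇒ yjjjjSG   [G -> j j S]
yjjjjSG ⇒ yjjjjyG   [S -> y]
yjjjjyG ⇒ yjjjjyj   [G -> j]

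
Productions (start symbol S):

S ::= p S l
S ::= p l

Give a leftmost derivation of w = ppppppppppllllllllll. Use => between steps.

S => pSl => ppSll => pppSlll => ppppSllll => pppppSlllll => ppppppSllllll => pppppppSlllllll => ppppppppSllllllll => pppppppppSlllllllll => ppppppppppllllllllll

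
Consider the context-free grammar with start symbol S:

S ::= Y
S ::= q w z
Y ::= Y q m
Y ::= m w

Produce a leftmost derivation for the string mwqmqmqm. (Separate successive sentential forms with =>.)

S=>Y=>Yqm=>Yqmqm=>Yqmqmqm=>mwqmqmqm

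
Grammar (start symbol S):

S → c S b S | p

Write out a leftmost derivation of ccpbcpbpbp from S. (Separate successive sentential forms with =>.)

S => cSbS => ccSbSbS => ccpbSbS => ccpbcSbSbS => ccpbcpbSbS => ccpbcpbpbS => ccpbcpbpbp

S => cSbS   [S → c S b S]
cSbS => ccSbSbS   [S → c S b S]
ccSbSbS => ccpbSbS   [S → p]
ccpbSbS => ccpbcSbSbS   [S → c S b S]
ccpbcSbSbS => ccpbcpbSbS   [S → p]
ccpbcpbSbS => ccpbcpbpbS   [S → p]
ccpbcpbpbS => ccpbcpbpbp   [S → p]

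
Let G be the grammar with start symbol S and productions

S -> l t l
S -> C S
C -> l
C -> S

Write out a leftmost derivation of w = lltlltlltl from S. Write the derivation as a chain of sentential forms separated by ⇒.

S ⇒ CS   [S -> C S]
CS ⇒ lS   [C -> l]
lS ⇒ lCS   [S -> C S]
lCS ⇒ lSS   [C -> S]
lSS ⇒ lCSS   [S -> C S]
lCSS ⇒ lSSS   [C -> S]
lSSS ⇒ lltlSS   [S -> l t l]
lltlSS ⇒ lltlltlS   [S -> l t l]
lltlltlS ⇒ lltlltlltl   [S -> l t l]

S ⇒ CS ⇒ lS ⇒ lCS ⇒ lSS ⇒ lCSS ⇒ lSSS ⇒ lltlSS ⇒ lltlltlS ⇒ lltlltlltl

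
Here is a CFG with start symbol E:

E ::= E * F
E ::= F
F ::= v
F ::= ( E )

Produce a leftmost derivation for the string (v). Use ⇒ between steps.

E⇒F⇒(E)⇒(F)⇒(v)

E ⇒ F   [E ::= F]
F ⇒ (E)   [F ::= ( E )]
(E) ⇒ (F)   [E ::= F]
(F) ⇒ (v)   [F ::= v]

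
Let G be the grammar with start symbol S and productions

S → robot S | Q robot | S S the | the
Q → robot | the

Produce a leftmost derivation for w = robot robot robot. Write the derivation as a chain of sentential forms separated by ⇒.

S ⇒ robot S   [S → robot S]
robot S ⇒ robot Q robot   [S → Q robot]
robot Q robot ⇒ robot robot robot   [Q → robot]

S ⇒ robot S ⇒ robot Q robot ⇒ robot robot robot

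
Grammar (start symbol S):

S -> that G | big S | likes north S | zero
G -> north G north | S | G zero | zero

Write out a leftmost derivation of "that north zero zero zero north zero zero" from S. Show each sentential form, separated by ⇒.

S ⇒ that G ⇒ that G zero ⇒ that G zero zero ⇒ that north G north zero zero ⇒ that north G zero north zero zero ⇒ that north G zero zero north zero zero ⇒ that north S zero zero north zero zero ⇒ that north zero zero zero north zero zero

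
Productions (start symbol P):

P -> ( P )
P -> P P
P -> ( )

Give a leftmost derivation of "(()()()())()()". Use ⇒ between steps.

P⇒PP⇒PPP⇒(P)PP⇒(PP)PP⇒(PPP)PP⇒(PPPP)PP⇒(()PPP)PP⇒(()()PP)PP⇒(()()()P)PP⇒(()()()())PP⇒(()()()())()P⇒(()()()())()()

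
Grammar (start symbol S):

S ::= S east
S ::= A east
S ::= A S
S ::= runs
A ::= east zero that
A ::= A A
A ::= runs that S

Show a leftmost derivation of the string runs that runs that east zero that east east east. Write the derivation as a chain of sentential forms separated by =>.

S => A east => runs that S east => runs that A east east => runs that runs that S east east => runs that runs that A east east east => runs that runs that east zero that east east east

S => A east   [S ::= A east]
A east => runs that S east   [A ::= runs that S]
runs that S east => runs that A east east   [S ::= A east]
runs that A east east => runs that runs that S east east   [A ::= runs that S]
runs that runs that S east east => runs that runs that A east east east   [S ::= A east]
runs that runs that A east east east => runs that runs that east zero that east east east   [A ::= east zero that]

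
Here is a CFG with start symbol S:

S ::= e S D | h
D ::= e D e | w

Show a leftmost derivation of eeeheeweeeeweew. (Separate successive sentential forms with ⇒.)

S ⇒ eSD   [S ::= e S D]
eSD ⇒ eeSDD   [S ::= e S D]
eeSDD ⇒ eeeSDDD   [S ::= e S D]
eeeSDDD ⇒ eeehDDD   [S ::= h]
eeehDDD ⇒ eeeheDeDD   [D ::= e D e]
eeeheDeDD ⇒ eeeheeDeeDD   [D ::= e D e]
eeeheeDeeDD ⇒ eeeheeweeDD   [D ::= w]
eeeheeweeDD ⇒ eeeheeweeeDeD   [D ::= e D e]
eeeheeweeeDeD ⇒ eeeheeweeeeDeeD   [D ::= e D e]
eeeheeweeeeDeeD ⇒ eeeheeweeeeweeD   [D ::= w]
eeeheeweeeeweeD ⇒ eeeheeweeeeweew   [D ::= w]

S ⇒ eSD ⇒ eeSDD ⇒ eeeSDDD ⇒ eeehDDD ⇒ eeeheDeDD ⇒ eeeheeDeeDD ⇒ eeeheeweeDD ⇒ eeeheeweeeDeD ⇒ eeeheeweeeeDeeD ⇒ eeeheeweeeeweeD ⇒ eeeheeweeeeweew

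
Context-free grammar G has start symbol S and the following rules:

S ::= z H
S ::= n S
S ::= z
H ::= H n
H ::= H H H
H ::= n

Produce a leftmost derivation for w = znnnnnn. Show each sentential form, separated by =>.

S=>zH=>zHHH=>zHnHH=>zHHHnHH=>znHHnHH=>znnHnHH=>znnnnHH=>znnnnnH=>znnnnnn

S => zH   [S ::= z H]
zH => zHHH   [H ::= H H H]
zHHH => zHnHH   [H ::= H n]
zHnHH => zHHHnHH   [H ::= H H H]
zHHHnHH => znHHnHH   [H ::= n]
znHHnHH => znnHnHH   [H ::= n]
znnHnHH => znnnnHH   [H ::= n]
znnnnHH => znnnnnH   [H ::= n]
znnnnnH => znnnnnn   [H ::= n]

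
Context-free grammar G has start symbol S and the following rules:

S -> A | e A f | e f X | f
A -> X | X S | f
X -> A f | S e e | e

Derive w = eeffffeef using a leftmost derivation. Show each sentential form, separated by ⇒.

S ⇒ eAf   [S -> e A f]
eAf ⇒ eXf   [A -> X]
eXf ⇒ eSeef   [X -> S e e]
eSeef ⇒ eeAfeef   [S -> e A f]
eeAfeef ⇒ eeXfeef   [A -> X]
eeXfeef ⇒ eeAffeef   [X -> A f]
eeAffeef ⇒ eeXffeef   [A -> X]
eeXffeef ⇒ eeAfffeef   [X -> A f]
eeAfffeef ⇒ eeffffeef   [A -> f]

S ⇒ eAf ⇒ eXf ⇒ eSeef ⇒ eeAfeef ⇒ eeXfeef ⇒ eeAffeef ⇒ eeXffeef ⇒ eeAfffeef ⇒ eeffffeef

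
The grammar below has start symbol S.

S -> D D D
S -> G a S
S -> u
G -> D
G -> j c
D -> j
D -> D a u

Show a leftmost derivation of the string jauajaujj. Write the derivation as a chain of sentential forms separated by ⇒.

S ⇒ GaS   [S -> G a S]
GaS ⇒ DaS   [G -> D]
DaS ⇒ DauaS   [D -> D a u]
DauaS ⇒ jauaS   [D -> j]
jauaS ⇒ jauaDDD   [S -> D D D]
jauaDDD ⇒ jauaDauDD   [D -> D a u]
jauaDauDD ⇒ jauajauDD   [D -> j]
jauajauDD ⇒ jauajaujD   [D -> j]
jauajaujD ⇒ jauajaujj   [D -> j]

S ⇒ GaS ⇒ DaS ⇒ DauaS ⇒ jauaS ⇒ jauaDDD ⇒ jauaDauDD ⇒ jauajauDD ⇒ jauajaujD ⇒ jauajaujj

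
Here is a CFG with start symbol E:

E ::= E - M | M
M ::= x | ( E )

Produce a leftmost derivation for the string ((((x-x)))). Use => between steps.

E => M   [E ::= M]
M => (E)   [M ::= ( E )]
(E) => (M)   [E ::= M]
(M) => ((E))   [M ::= ( E )]
((E)) => ((M))   [E ::= M]
((M)) => (((E)))   [M ::= ( E )]
(((E))) => (((M)))   [E ::= M]
(((M))) => ((((E))))   [M ::= ( E )]
((((E)))) => ((((E-M))))   [E ::= E - M]
((((E-M)))) => ((((M-M))))   [E ::= M]
((((M-M)))) => ((((x-M))))   [M ::= x]
((((x-M)))) => ((((x-x))))   [M ::= x]

E => M => (E) => (M) => ((E)) => ((M)) => (((E))) => (((M))) => ((((E)))) => ((((E-M)))) => ((((M-M)))) => ((((x-M)))) => ((((x-x))))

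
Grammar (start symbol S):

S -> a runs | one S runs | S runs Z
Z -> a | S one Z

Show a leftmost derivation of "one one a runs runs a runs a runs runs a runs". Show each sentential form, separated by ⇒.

S ⇒ one S runs   [S -> one S runs]
one S runs ⇒ one S runs Z runs   [S -> S runs Z]
one S runs Z runs ⇒ one one S runs runs Z runs   [S -> one S runs]
one one S runs runs Z runs ⇒ one one S runs Z runs runs Z runs   [S -> S runs Z]
one one S runs Z runs runs Z runs ⇒ one one S runs Z runs Z runs runs Z runs   [S -> S runs Z]
one one S runs Z runs Z runs runs Z runs ⇒ one one a runs runs Z runs Z runs runs Z runs   [S -> a runs]
one one a runs runs Z runs Z runs runs Z runs ⇒ one one a runs runs a runs Z runs runs Z runs   [Z -> a]
one one a runs runs a runs Z runs runs Z runs ⇒ one one a runs runs a runs a runs runs Z runs   [Z -> a]
one one a runs runs a runs a runs runs Z runs ⇒ one one a runs runs a runs a runs runs a runs   [Z -> a]

S ⇒ one S runs ⇒ one S runs Z runs ⇒ one one S runs runs Z runs ⇒ one one S runs Z runs runs Z runs ⇒ one one S runs Z runs Z runs runs Z runs ⇒ one one a runs runs Z runs Z runs runs Z runs ⇒ one one a runs runs a runs Z runs runs Z runs ⇒ one one a runs runs a runs a runs runs Z runs ⇒ one one a runs runs a runs a runs runs a runs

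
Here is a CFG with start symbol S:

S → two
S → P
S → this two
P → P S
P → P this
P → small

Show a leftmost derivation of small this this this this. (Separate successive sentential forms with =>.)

S => P => P this => P this this => P this this this => P this this this this => small this this this this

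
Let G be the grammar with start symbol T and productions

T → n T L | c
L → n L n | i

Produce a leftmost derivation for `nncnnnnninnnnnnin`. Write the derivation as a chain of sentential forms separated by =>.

T => nTL   [T → n T L]
nTL => nnTLL   [T → n T L]
nnTLL => nncLL   [T → c]
nncLL => nncnLnL   [L → n L n]
nncnLnL => nncnnLnnL   [L → n L n]
nncnnLnnL => nncnnnLnnnL   [L → n L n]
nncnnnLnnnL => nncnnnnLnnnnL   [L → n L n]
nncnnnnLnnnnL => nncnnnnnLnnnnnL   [L → n L n]
nncnnnnnLnnnnnL => nncnnnnninnnnnL   [L → i]
nncnnnnninnnnnL => nncnnnnninnnnnnLn   [L → n L n]
nncnnnnninnnnnnLn => nncnnnnninnnnnnin   [L → i]

T => nTL => nnTLL => nncLL => nncnLnL => nncnnLnnL => nncnnnLnnnL => nncnnnnLnnnnL => nncnnnnnLnnnnnL => nncnnnnninnnnnL => nncnnnnninnnnnnLn => nncnnnnninnnnnnin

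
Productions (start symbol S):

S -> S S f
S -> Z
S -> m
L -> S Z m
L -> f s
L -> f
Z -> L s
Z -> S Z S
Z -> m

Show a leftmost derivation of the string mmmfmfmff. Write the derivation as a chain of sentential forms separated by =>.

S => SSf   [S -> S S f]
SSf => mSf   [S -> m]
mSf => mSSff   [S -> S S f]
mSSff => mSSfSff   [S -> S S f]
mSSfSff => mSSfSfSff   [S -> S S f]
mSSfSfSff => mmSfSfSff   [S -> m]
mmSfSfSff => mmmfSfSff   [S -> m]
mmmfSfSff => mmmfmfSff   [S -> m]
mmmfmfSff => mmmfmfmff   [S -> m]

S=>SSf=>mSf=>mSSff=>mSSfSff=>mSSfSfSff=>mmSfSfSff=>mmmfSfSff=>mmmfmfSff=>mmmfmfmff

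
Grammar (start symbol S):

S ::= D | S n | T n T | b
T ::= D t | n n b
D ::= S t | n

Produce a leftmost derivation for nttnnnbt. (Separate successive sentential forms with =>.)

S => D => St => TnTt => DtnTt => SttnTt => DttnTt => nttnTt => nttnnnbt

S => D   [S ::= D]
D => St   [D ::= S t]
St => TnTt   [S ::= T n T]
TnTt => DtnTt   [T ::= D t]
DtnTt => SttnTt   [D ::= S t]
SttnTt => DttnTt   [S ::= D]
DttnTt => nttnTt   [D ::= n]
nttnTt => nttnnnbt   [T ::= n n b]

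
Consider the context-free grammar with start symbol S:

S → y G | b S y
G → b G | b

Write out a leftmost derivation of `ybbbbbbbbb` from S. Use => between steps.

S => yG => ybG => ybbG => ybbbG => ybbbbG => ybbbbbG => ybbbbbbG => ybbbbbbbG => ybbbbbbbbG => ybbbbbbbbb

S => yG   [S → y G]
yG => ybG   [G → b G]
ybG => ybbG   [G → b G]
ybbG => ybbbG   [G → b G]
ybbbG => ybbbbG   [G → b G]
ybbbbG => ybbbbbG   [G → b G]
ybbbbbG => ybbbbbbG   [G → b G]
ybbbbbbG => ybbbbbbbG   [G → b G]
ybbbbbbbG => ybbbbbbbbG   [G → b G]
ybbbbbbbbG => ybbbbbbbbb   [G → b]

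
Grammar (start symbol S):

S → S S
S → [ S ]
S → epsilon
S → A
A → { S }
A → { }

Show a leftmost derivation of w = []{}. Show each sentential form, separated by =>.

S => SS   [S → S S]
SS => [S]S   [S → [ S ]]
[S]S => []S   [S → epsilon]
[]S => []A   [S → A]
[]A => []{}   [A → { }]

S=>SS=>[S]S=>[]S=>[]A=>[]{}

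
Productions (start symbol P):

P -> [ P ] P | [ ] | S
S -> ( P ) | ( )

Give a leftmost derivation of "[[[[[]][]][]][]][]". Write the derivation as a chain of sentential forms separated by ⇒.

P ⇒ [P]P ⇒ [[P]P]P ⇒ [[[P]P]P]P ⇒ [[[[P]P]P]P]P ⇒ [[[[[]]P]P]P]P ⇒ [[[[[]][]]P]P]P ⇒ [[[[[]][]][]]P]P ⇒ [[[[[]][]][]][]]P ⇒ [[[[[]][]][]][]][]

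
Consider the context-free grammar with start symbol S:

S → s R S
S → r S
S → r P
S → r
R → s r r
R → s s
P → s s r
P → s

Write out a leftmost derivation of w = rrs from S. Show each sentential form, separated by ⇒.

S ⇒ rS ⇒ rrP ⇒ rrs

S ⇒ rS   [S → r S]
rS ⇒ rrP   [S → r P]
rrP ⇒ rrs   [P → s]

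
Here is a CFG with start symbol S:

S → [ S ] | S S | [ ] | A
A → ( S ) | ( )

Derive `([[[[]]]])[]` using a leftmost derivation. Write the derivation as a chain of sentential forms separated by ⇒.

S ⇒ SS   [S → S S]
SS ⇒ AS   [S → A]
AS ⇒ (S)S   [A → ( S )]
(S)S ⇒ ([S])S   [S → [ S ]]
([S])S ⇒ ([[S]])S   [S → [ S ]]
([[S]])S ⇒ ([[[S]]])S   [S → [ S ]]
([[[S]]])S ⇒ ([[[[]]]])S   [S → [ ]]
([[[[]]]])S ⇒ ([[[[]]]])[]   [S → [ ]]

S ⇒ SS ⇒ AS ⇒ (S)S ⇒ ([S])S ⇒ ([[S]])S ⇒ ([[[S]]])S ⇒ ([[[[]]]])S ⇒ ([[[[]]]])[]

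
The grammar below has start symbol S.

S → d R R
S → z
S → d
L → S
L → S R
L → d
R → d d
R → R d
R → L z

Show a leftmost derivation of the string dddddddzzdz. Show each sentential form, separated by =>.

S => dRR => dRdR => ddddR => ddddLz => ddddSRz => dddddRz => dddddRdz => dddddLzdz => dddddSRzdz => ddddddRzdz => ddddddLzzdz => dddddddzzdz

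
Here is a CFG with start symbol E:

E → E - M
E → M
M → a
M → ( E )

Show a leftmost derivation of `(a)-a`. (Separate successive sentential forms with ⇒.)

E ⇒ E-M ⇒ M-M ⇒ (E)-M ⇒ (M)-M ⇒ (a)-M ⇒ (a)-a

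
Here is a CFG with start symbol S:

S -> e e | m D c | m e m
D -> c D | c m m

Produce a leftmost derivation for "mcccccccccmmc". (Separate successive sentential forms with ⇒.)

S ⇒ mDc ⇒ mcDc ⇒ mccDc ⇒ mcccDc ⇒ mccccDc ⇒ mcccccDc ⇒ mccccccDc ⇒ mcccccccDc ⇒ mccccccccDc ⇒ mcccccccccmmc

S ⇒ mDc   [S -> m D c]
mDc ⇒ mcDc   [D -> c D]
mcDc ⇒ mccDc   [D -> c D]
mccDc ⇒ mcccDc   [D -> c D]
mcccDc ⇒ mccccDc   [D -> c D]
mccccDc ⇒ mcccccDc   [D -> c D]
mcccccDc ⇒ mccccccDc   [D -> c D]
mccccccDc ⇒ mcccccccDc   [D -> c D]
mcccccccDc ⇒ mccccccccDc   [D -> c D]
mccccccccDc ⇒ mcccccccccmmc   [D -> c m m]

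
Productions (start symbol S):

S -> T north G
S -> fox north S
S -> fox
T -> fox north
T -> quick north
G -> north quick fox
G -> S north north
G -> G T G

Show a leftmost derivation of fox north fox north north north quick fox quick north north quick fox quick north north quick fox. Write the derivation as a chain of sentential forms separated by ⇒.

S ⇒ fox north S   [S -> fox north S]
fox north S ⇒ fox north T north G   [S -> T north G]
fox north T north G ⇒ fox north fox north north G   [T -> fox north]
fox north fox north north G ⇒ fox north fox north north G T G   [G -> G T G]
fox north fox north north G T G ⇒ fox north fox north north G T G T G   [G -> G T G]
fox north fox north north G T G T G ⇒ fox north fox north north north quick fox T G T G   [G -> north quick fox]
fox north fox north north north quick fox T G T G ⇒ fox north fox north north north quick fox quick north G T G   [T -> quick north]
fox north fox north north north quick fox quick north G T G ⇒ fox north fox north north north quick fox quick north north quick fox T G   [G -> north quick fox]
fox north fox north north north quick fox quick north north quick fox T G ⇒ fox north fox north north north quick fox quick north north quick fox quick north G   [T -> quick north]
fox north fox north north north quick fox quick north north quick fox quick north G ⇒ fox north fox north north north quick fox quick north north quick fox quick north north quick fox   [G -> north quick fox]

S ⇒ fox north S ⇒ fox north T north G ⇒ fox north fox north north G ⇒ fox north fox north north G T G ⇒ fox north fox north north G T G T G ⇒ fox north fox north north north quick fox T G T G ⇒ fox north fox north north north quick fox quick north G T G ⇒ fox north fox north north north quick fox quick north north quick fox T G ⇒ fox north fox north north north quick fox quick north north quick fox quick north G ⇒ fox north fox north north north quick fox quick north north quick fox quick north north quick fox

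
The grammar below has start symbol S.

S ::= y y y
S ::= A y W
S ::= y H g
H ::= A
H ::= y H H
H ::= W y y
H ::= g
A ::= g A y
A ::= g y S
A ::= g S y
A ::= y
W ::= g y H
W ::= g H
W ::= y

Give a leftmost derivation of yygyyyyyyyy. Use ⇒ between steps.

S ⇒ AyW ⇒ yyW ⇒ yygyH ⇒ yygyyHH ⇒ yygyyWyyH ⇒ yygyyyyyH ⇒ yygyyyyyWyy ⇒ yygyyyyyyyy

S ⇒ AyW   [S ::= A y W]
AyW ⇒ yyW   [A ::= y]
yyW ⇒ yygyH   [W ::= g y H]
yygyH ⇒ yygyyHH   [H ::= y H H]
yygyyHH ⇒ yygyyWyyH   [H ::= W y y]
yygyyWyyH ⇒ yygyyyyyH   [W ::= y]
yygyyyyyH ⇒ yygyyyyyWyy   [H ::= W y y]
yygyyyyyWyy ⇒ yygyyyyyyyy   [W ::= y]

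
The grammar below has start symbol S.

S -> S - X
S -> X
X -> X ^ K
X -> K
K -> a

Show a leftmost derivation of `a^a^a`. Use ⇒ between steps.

S ⇒ X ⇒ X^K ⇒ X^K^K ⇒ K^K^K ⇒ a^K^K ⇒ a^a^K ⇒ a^a^a

S ⇒ X   [S -> X]
X ⇒ X^K   [X -> X ^ K]
X^K ⇒ X^K^K   [X -> X ^ K]
X^K^K ⇒ K^K^K   [X -> K]
K^K^K ⇒ a^K^K   [K -> a]
a^K^K ⇒ a^a^K   [K -> a]
a^a^K ⇒ a^a^a   [K -> a]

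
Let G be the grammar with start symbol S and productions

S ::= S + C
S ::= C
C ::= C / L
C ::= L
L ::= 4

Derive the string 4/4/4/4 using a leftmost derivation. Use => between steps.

S => C => C/L => C/L/L => C/L/L/L => L/L/L/L => 4/L/L/L => 4/4/L/L => 4/4/4/L => 4/4/4/4

S => C   [S ::= C]
C => C/L   [C ::= C / L]
C/L => C/L/L   [C ::= C / L]
C/L/L => C/L/L/L   [C ::= C / L]
C/L/L/L => L/L/L/L   [C ::= L]
L/L/L/L => 4/L/L/L   [L ::= 4]
4/L/L/L => 4/4/L/L   [L ::= 4]
4/4/L/L => 4/4/4/L   [L ::= 4]
4/4/4/L => 4/4/4/4   [L ::= 4]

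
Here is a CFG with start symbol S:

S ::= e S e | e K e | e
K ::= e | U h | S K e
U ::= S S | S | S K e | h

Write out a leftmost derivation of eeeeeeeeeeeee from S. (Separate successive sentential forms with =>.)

S => eKe => eSKee => eeKeKee => eeSKeeKee => eeeSeKeeKee => eeeeKeeKeeKee => eeeeeeeKeeKee => eeeeeeeeeeKee => eeeeeeeeeeeee

S => eKe   [S ::= e K e]
eKe => eSKee   [K ::= S K e]
eSKee => eeKeKee   [S ::= e K e]
eeKeKee => eeSKeeKee   [K ::= S K e]
eeSKeeKee => eeeSeKeeKee   [S ::= e S e]
eeeSeKeeKee => eeeeKeeKeeKee   [S ::= e K e]
eeeeKeeKeeKee => eeeeeeeKeeKee   [K ::= e]
eeeeeeeKeeKee => eeeeeeeeeeKee   [K ::= e]
eeeeeeeeeeKee => eeeeeeeeeeeee   [K ::= e]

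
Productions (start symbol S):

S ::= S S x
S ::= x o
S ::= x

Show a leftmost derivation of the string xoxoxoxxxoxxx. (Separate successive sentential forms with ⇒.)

S ⇒ SSx ⇒ SSxSx ⇒ SSxSxSx ⇒ xoSxSxSx ⇒ xoSSxxSxSx ⇒ xoxoSxxSxSx ⇒ xoxoxoxxSxSx ⇒ xoxoxoxxxoxSx ⇒ xoxoxoxxxoxxx

S ⇒ SSx   [S ::= S S x]
SSx ⇒ SSxSx   [S ::= S S x]
SSxSx ⇒ SSxSxSx   [S ::= S S x]
SSxSxSx ⇒ xoSxSxSx   [S ::= x o]
xoSxSxSx ⇒ xoSSxxSxSx   [S ::= S S x]
xoSSxxSxSx ⇒ xoxoSxxSxSx   [S ::= x o]
xoxoSxxSxSx ⇒ xoxoxoxxSxSx   [S ::= x o]
xoxoxoxxSxSx ⇒ xoxoxoxxxoxSx   [S ::= x o]
xoxoxoxxxoxSx ⇒ xoxoxoxxxoxxx   [S ::= x]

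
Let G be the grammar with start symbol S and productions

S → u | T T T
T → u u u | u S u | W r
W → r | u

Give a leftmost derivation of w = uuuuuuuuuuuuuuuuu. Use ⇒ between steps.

S ⇒ TTT   [S → T T T]
TTT ⇒ uuuTT   [T → u u u]
uuuTT ⇒ uuuuSuT   [T → u S u]
uuuuSuT ⇒ uuuuTTTuT   [S → T T T]
uuuuTTTuT ⇒ uuuuuuuTTuT   [T → u u u]
uuuuuuuTTuT ⇒ uuuuuuuuSuTuT   [T → u S u]
uuuuuuuuSuTuT ⇒ uuuuuuuuuuTuT   [S → u]
uuuuuuuuuuTuT ⇒ uuuuuuuuuuuSuuT   [T → u S u]
uuuuuuuuuuuSuuT ⇒ uuuuuuuuuuuuuuT   [S → u]
uuuuuuuuuuuuuuT ⇒ uuuuuuuuuuuuuuuuu   [T → u u u]

S ⇒ TTT ⇒ uuuTT ⇒ uuuuSuT ⇒ uuuuTTTuT ⇒ uuuuuuuTTuT ⇒ uuuuuuuuSuTuT ⇒ uuuuuuuuuuTuT ⇒ uuuuuuuuuuuSuuT ⇒ uuuuuuuuuuuuuuT ⇒ uuuuuuuuuuuuuuuuu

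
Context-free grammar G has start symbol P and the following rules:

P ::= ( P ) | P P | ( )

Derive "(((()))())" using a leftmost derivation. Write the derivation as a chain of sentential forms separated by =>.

P => (P) => (PP) => ((P)P) => (((P))P) => (((()))P) => (((()))())

P => (P)   [P ::= ( P )]
(P) => (PP)   [P ::= P P]
(PP) => ((P)P)   [P ::= ( P )]
((P)P) => (((P))P)   [P ::= ( P )]
(((P))P) => (((()))P)   [P ::= ( )]
(((()))P) => (((()))())   [P ::= ( )]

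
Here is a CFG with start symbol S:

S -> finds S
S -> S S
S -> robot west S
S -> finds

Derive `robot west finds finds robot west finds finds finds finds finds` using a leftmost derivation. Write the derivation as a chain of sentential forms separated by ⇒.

S ⇒ robot west S   [S -> robot west S]
robot west S ⇒ robot west finds S   [S -> finds S]
robot west finds S ⇒ robot west finds S S   [S -> S S]
robot west finds S S ⇒ robot west finds finds S S   [S -> finds S]
robot west finds finds S S ⇒ robot west finds finds robot west S S   [S -> robot west S]
robot west finds finds robot west S S ⇒ robot west finds finds robot west S S S   [S -> S S]
robot west finds finds robot west S S S ⇒ robot west finds finds robot west S S S S   [S -> S S]
robot west finds finds robot west S S S S ⇒ robot west finds finds robot west finds S S S S   [S -> finds S]
robot west finds finds robot west finds S S S S ⇒ robot west finds finds robot west finds finds S S S   [S -> finds]
robot west finds finds robot west finds finds S S S ⇒ robot west finds finds robot west finds finds finds S S   [S -> finds]
robot west finds finds robot west finds finds finds S S ⇒ robot west finds finds robot west finds finds finds finds S   [S -> finds]
robot west finds finds robot west finds finds finds finds S ⇒ robot west finds finds robot west finds finds finds finds finds   [S -> finds]

S ⇒ robot west S ⇒ robot west finds S ⇒ robot west finds S S ⇒ robot west finds finds S S ⇒ robot west finds finds robot west S S ⇒ robot west finds finds robot west S S S ⇒ robot west finds finds robot west S S S S ⇒ robot west finds finds robot west finds S S S S ⇒ robot west finds finds robot west finds finds S S S ⇒ robot west finds finds robot west finds finds finds S S ⇒ robot west finds finds robot west finds finds finds finds S ⇒ robot west finds finds robot west finds finds finds finds finds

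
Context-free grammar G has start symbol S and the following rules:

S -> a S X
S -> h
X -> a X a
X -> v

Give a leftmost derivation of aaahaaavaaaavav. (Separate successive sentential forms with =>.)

S=>aSX=>aaSXX=>aaaSXXX=>aaahXXX=>aaahaXaXX=>aaahaaXaaXX=>aaahaaaXaaaXX=>aaahaaavaaaXX=>aaahaaavaaaaXaX=>aaahaaavaaaavaX=>aaahaaavaaaavav

S => aSX   [S -> a S X]
aSX => aaSXX   [S -> a S X]
aaSXX => aaaSXXX   [S -> a S X]
aaaSXXX => aaahXXX   [S -> h]
aaahXXX => aaahaXaXX   [X -> a X a]
aaahaXaXX => aaahaaXaaXX   [X -> a X a]
aaahaaXaaXX => aaahaaaXaaaXX   [X -> a X a]
aaahaaaXaaaXX => aaahaaavaaaXX   [X -> v]
aaahaaavaaaXX => aaahaaavaaaaXaX   [X -> a X a]
aaahaaavaaaaXaX => aaahaaavaaaavaX   [X -> v]
aaahaaavaaaavaX => aaahaaavaaaavav   [X -> v]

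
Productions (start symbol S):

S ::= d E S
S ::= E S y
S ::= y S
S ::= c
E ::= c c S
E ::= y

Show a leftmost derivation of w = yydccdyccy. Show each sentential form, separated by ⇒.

S ⇒ ESy   [S ::= E S y]
ESy ⇒ ySy   [E ::= y]
ySy ⇒ yySy   [S ::= y S]
yySy ⇒ yydESy   [S ::= d E S]
yydESy ⇒ yydccSSy   [E ::= c c S]
yydccSSy ⇒ yydccdESSy   [S ::= d E S]
yydccdESSy ⇒ yydccdySSy   [E ::= y]
yydccdySSy ⇒ yydccdycSy   [S ::= c]
yydccdycSy ⇒ yydccdyccy   [S ::= c]

S ⇒ ESy ⇒ ySy ⇒ yySy ⇒ yydESy ⇒ yydccSSy ⇒ yydccdESSy ⇒ yydccdySSy ⇒ yydccdycSy ⇒ yydccdyccy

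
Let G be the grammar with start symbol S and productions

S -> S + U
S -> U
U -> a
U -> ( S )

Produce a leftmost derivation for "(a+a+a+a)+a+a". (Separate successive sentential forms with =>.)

S => S+U => S+U+U => U+U+U => (S)+U+U => (S+U)+U+U => (S+U+U)+U+U => (S+U+U+U)+U+U => (U+U+U+U)+U+U => (a+U+U+U)+U+U => (a+a+U+U)+U+U => (a+a+a+U)+U+U => (a+a+a+a)+U+U => (a+a+a+a)+a+U => (a+a+a+a)+a+a

S => S+U   [S -> S + U]
S+U => S+U+U   [S -> S + U]
S+U+U => U+U+U   [S -> U]
U+U+U => (S)+U+U   [U -> ( S )]
(S)+U+U => (S+U)+U+U   [S -> S + U]
(S+U)+U+U => (S+U+U)+U+U   [S -> S + U]
(S+U+U)+U+U => (S+U+U+U)+U+U   [S -> S + U]
(S+U+U+U)+U+U => (U+U+U+U)+U+U   [S -> U]
(U+U+U+U)+U+U => (a+U+U+U)+U+U   [U -> a]
(a+U+U+U)+U+U => (a+a+U+U)+U+U   [U -> a]
(a+a+U+U)+U+U => (a+a+a+U)+U+U   [U -> a]
(a+a+a+U)+U+U => (a+a+a+a)+U+U   [U -> a]
(a+a+a+a)+U+U => (a+a+a+a)+a+U   [U -> a]
(a+a+a+a)+a+U => (a+a+a+a)+a+a   [U -> a]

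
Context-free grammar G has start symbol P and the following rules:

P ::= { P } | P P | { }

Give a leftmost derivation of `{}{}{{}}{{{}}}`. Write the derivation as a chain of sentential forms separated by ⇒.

P ⇒ PP   [P ::= P P]
PP ⇒ PPP   [P ::= P P]
PPP ⇒ {}PP   [P ::= { }]
{}PP ⇒ {}{}P   [P ::= { }]
{}{}P ⇒ {}{}PP   [P ::= P P]
{}{}PP ⇒ {}{}{P}P   [P ::= { P }]
{}{}{P}P ⇒ {}{}{{}}P   [P ::= { }]
{}{}{{}}P ⇒ {}{}{{}}{P}   [P ::= { P }]
{}{}{{}}{P} ⇒ {}{}{{}}{{P}}   [P ::= { P }]
{}{}{{}}{{P}} ⇒ {}{}{{}}{{{}}}   [P ::= { }]

P⇒PP⇒PPP⇒{}PP⇒{}{}P⇒{}{}PP⇒{}{}{P}P⇒{}{}{{}}P⇒{}{}{{}}{P}⇒{}{}{{}}{{P}}⇒{}{}{{}}{{{}}}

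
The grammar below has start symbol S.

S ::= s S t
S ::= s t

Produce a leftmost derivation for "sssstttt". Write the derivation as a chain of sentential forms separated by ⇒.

S ⇒ sSt ⇒ ssStt ⇒ sssSttt ⇒ sssstttt

S ⇒ sSt   [S ::= s S t]
sSt ⇒ ssStt   [S ::= s S t]
ssStt ⇒ sssSttt   [S ::= s S t]
sssSttt ⇒ sssstttt   [S ::= s t]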